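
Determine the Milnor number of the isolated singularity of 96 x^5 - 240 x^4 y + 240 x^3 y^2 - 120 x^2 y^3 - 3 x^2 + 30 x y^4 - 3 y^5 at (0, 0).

4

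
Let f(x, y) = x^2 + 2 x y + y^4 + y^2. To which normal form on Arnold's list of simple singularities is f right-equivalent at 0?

The Hessian of f at 0 has rank 1. Corank 1: A-series; mu = 3 gives A_3.

A_{3}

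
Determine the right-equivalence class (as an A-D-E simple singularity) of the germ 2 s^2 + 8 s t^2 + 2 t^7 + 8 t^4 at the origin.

A_{6}

The Hessian of f at 0 has rank 1. Corank 1: A-series; mu = 6 gives A_6.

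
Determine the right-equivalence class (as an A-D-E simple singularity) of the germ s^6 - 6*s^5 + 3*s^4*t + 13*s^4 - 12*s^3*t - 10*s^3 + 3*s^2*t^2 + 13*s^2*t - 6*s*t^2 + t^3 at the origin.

The Hessian of f at 0 has rank 0. Corank 2; j^3 = -(2*s - t)*(5*s^2 - 4*s*t + t^2) splits into three distinct lines over C (the quadratic factor has nonzero discriminant), so D_4.

D4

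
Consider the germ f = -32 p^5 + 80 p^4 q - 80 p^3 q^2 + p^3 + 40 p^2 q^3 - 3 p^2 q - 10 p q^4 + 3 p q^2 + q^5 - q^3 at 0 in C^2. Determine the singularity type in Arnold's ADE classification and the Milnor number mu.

Type E_8, Milnor number mu = 8.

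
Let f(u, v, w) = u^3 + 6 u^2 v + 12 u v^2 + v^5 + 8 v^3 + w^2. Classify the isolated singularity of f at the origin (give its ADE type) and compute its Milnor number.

Type E_{8}, Milnor number mu = 8.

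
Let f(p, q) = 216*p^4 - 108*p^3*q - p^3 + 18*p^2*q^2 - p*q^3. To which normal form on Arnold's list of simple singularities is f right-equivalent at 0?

E7

The Hessian of f at 0 is [[0, 0], [0, 0]] with rank 0, so corank 2. A Groebner basis of the Jacobian ideal J(f) in C{p,q} is {p^2/12 + q^4 + q^3/36, p^3, p^2*q - p^2/36 - q^3/108, -p^2/3 + p*q^2 - q^3/9}; counting standard monomials gives mu = 7. Corank 2; j^3 = -p^3 is a perfect cube, so E-series; the 4-jet and mu = 7 give E_7.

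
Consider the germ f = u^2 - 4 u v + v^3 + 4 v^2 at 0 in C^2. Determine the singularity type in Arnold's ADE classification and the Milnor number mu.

Type A_2, Milnor number mu = 2.

The Hessian of f at 0 is [[2, -4], [-4, 8]] with rank 1, so corank 1. A Groebner basis of the Jacobian ideal J(f) in C{u,v} is {v^2, u - 2*v}; counting standard monomials gives mu = 2. Corank 1: A-series; mu = 2 gives A_2.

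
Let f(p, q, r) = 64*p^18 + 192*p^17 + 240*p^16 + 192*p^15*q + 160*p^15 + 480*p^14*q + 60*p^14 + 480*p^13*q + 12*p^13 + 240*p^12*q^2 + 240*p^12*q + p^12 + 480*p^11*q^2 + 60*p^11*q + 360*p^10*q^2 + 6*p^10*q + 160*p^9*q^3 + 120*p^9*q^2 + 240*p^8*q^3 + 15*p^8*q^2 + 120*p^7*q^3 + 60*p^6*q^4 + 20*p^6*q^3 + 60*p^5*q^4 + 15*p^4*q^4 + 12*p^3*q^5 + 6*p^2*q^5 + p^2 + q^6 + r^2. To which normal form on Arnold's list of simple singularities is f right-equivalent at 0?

A_{5}

The Hessian of f at 0 has rank 2. Corank 1: A-series; mu = 5 gives A_5.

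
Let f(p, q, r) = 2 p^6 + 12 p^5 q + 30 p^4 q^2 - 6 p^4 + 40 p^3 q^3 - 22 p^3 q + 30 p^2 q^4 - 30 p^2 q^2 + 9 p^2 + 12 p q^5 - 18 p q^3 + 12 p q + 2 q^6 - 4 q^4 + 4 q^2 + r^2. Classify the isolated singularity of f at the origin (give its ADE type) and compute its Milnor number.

Type A_{5}, Milnor number mu = 5.

The Hessian of f at 0 has rank 2. Corank 1: A-series; mu = 5 gives A_5.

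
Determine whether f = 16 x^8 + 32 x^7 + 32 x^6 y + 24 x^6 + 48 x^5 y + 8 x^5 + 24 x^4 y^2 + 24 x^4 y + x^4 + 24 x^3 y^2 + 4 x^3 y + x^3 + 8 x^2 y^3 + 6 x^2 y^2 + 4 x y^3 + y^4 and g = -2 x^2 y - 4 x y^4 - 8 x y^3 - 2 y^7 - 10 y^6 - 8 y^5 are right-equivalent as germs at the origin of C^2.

No.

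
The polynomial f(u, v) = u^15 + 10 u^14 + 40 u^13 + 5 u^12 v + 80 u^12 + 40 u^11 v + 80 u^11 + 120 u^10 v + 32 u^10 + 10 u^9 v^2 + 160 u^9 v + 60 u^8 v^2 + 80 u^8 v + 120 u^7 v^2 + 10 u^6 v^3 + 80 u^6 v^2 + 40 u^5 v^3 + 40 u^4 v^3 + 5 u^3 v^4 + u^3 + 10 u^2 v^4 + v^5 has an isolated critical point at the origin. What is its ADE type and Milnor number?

Type E_{8}, Milnor number mu = 8.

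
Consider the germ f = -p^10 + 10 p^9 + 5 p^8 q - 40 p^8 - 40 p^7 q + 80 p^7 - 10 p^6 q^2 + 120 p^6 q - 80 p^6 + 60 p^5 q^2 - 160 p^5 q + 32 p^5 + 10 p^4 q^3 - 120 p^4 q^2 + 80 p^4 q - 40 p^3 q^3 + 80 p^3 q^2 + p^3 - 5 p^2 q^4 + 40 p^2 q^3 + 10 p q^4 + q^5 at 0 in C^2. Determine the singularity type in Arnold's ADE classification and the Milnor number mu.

Type E_8, Milnor number mu = 8.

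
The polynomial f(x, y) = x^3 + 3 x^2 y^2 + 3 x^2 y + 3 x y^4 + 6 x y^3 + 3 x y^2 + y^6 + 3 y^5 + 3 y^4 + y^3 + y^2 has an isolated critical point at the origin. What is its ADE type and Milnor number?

The Hessian of f at 0 has rank 1. Corank 1: A-series; mu = 2 gives A_2.

Type A_{2}, Milnor number mu = 2.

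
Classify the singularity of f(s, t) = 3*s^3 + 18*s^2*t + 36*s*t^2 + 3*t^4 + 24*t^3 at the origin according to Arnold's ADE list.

The Hessian of f at 0 is [[0, 0], [0, 0]] with rank 0, so corank 2. A Groebner basis of the Jacobian ideal J(f) in C{s,t} is {t^3, s^2 + 4*s*t + 4*t^2}; counting standard monomials gives mu = 6. Corank 2; j^3 = 3*(s + 2*t)^3 is a perfect cube, so E-series; the 4-jet and mu = 6 give E_6.

E_{6}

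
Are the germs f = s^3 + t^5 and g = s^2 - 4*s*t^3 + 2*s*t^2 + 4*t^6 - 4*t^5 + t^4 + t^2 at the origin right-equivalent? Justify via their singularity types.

The Hessian of f at 0 has rank 0. Corank 2; j^3 = s^3 is a perfect cube, so E-series; the 5-jet and mu = 8 give E_8. The Hessian of g at 0 has rank 2. Corank 0: nondegenerate Morse point, so A_1. f is E_8 but g is A_1, hence not right-equivalent.

No.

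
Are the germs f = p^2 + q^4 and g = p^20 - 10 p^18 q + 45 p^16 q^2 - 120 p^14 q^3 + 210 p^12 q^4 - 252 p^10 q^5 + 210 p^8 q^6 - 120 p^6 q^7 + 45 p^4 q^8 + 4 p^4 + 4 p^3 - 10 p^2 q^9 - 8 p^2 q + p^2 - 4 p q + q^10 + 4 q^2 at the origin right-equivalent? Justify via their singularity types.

The Hessian of f at 0 has rank 1. Corank 1: A-series; mu = 3 gives A_3. The Hessian of g at 0 has rank 1. Corank 1: A-series; mu = 9 gives A_9. f is A_3 but g is A_9, hence not right-equivalent.

No.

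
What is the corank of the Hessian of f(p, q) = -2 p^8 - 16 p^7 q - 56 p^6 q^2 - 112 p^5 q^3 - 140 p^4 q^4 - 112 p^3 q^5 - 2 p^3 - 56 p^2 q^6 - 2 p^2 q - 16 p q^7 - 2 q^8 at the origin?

2

The Hessian at 0 is [[0, 0], [0, 0]] of rank 0; hence corank 2.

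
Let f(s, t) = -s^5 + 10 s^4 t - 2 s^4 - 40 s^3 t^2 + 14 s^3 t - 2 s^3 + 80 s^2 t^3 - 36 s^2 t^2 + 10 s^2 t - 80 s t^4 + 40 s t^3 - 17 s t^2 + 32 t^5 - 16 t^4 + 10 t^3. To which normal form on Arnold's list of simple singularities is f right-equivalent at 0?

D_4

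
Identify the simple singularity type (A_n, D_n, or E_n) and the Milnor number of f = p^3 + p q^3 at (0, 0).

Type E_{7}, Milnor number mu = 7.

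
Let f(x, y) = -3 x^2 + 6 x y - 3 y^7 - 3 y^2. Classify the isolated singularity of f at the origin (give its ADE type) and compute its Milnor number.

The Hessian of f at 0 is [[-6, 6], [6, -6]] with rank 1, so corank 1. A Groebner basis of the Jacobian ideal J(f) in C{x,y} is {y^6, x - y}; counting standard monomials gives mu = 6. Corank 1: A-series; mu = 6 gives A_6.

Type A6, Milnor number mu = 6.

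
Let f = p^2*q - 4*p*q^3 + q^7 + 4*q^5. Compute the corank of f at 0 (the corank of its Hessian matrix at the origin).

Hessian at 0 has rank 0.

2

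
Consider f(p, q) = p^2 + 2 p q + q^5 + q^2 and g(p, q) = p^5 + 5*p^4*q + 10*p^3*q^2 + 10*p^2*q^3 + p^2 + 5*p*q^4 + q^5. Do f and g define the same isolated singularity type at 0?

The Hessian of f at 0 has rank 1. Corank 1: A-series; mu = 4 gives A_4. The Hessian of g at 0 has rank 1. Corank 1: A-series; mu = 4 gives A_4. Both have type A_4, hence right-equivalent.

Yes.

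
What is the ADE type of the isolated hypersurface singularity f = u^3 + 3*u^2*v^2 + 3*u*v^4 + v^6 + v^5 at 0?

E8

The Hessian of f at 0 is [[0, 0], [0, 0]] with rank 0, so corank 2. A Groebner basis of the Jacobian ideal J(f) in C{u,v} is {v^4, u^3, u^2/2 + u*v^2}; counting standard monomials gives mu = 8. Corank 2; j^3 = u^3 is a perfect cube, so E-series; the 5-jet and mu = 8 give E_8.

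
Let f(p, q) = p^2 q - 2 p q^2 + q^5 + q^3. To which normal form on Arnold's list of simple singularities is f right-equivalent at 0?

D6

The Hessian of f at 0 has rank 0. Corank 2; j^3 = q*(p - q)^2 has shape L^2 M (L != M), so D-series; mu = 6 gives D_6.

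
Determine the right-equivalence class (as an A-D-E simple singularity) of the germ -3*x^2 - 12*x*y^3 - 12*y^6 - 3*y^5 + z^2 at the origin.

A_4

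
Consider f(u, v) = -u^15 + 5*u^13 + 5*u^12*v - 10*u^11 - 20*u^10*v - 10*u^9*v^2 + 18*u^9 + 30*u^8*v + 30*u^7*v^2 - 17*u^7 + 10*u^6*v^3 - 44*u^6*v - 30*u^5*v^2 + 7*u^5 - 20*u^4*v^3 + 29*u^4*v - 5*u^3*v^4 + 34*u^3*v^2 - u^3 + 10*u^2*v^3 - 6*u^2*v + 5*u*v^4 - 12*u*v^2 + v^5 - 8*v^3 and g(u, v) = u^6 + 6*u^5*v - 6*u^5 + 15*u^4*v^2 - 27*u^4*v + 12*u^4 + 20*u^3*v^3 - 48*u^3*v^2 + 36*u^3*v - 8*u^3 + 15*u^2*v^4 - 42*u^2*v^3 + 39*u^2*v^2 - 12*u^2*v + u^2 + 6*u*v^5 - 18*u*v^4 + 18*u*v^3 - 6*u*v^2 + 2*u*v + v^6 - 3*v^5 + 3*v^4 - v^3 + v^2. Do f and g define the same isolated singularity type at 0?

No.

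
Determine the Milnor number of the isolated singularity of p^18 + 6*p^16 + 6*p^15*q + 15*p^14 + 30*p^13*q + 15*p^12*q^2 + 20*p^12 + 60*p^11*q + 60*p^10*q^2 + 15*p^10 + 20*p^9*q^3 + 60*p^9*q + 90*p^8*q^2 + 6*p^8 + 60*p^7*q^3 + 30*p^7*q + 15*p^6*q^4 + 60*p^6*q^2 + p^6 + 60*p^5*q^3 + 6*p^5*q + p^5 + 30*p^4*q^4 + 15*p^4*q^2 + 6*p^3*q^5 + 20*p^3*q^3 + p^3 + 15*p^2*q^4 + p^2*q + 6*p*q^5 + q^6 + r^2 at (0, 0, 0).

The Hessian of f at 0 is [[0, 0, 0], [0, 0, 0], [0, 0, 2]] with rank 1, so corank 2. A Groebner basis of the Jacobian ideal J(f) in C{p,q,r} is {-p*q/6 + q^5, p*q^2, p^2 + p*q, r}; counting standard monomials gives mu = 7. Corank 2; j^3 = p^2*(p + q) has shape L^2 M (L != M), so D-series; mu = 7 gives D_7.

7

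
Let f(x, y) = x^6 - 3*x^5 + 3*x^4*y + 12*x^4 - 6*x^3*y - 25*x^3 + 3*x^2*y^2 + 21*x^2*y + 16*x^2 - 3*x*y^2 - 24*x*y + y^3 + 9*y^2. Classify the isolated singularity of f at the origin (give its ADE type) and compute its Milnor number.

Type A_{2}, Milnor number mu = 2.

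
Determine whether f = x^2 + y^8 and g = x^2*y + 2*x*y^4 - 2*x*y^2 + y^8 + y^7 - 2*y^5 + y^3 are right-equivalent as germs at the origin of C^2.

The Hessian of f at 0 has rank 1. Corank 1: A-series; mu = 7 gives A_7. The Hessian of g at 0 has rank 0. Corank 2; j^3 = y*(x - y)^2 has shape L^2 M (L != M), so D-series; mu = 9 gives D_9. f is A_7 but g is D_9, hence not right-equivalent.

No.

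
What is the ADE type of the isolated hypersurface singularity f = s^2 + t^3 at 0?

A2

The Hessian of f at 0 has rank 1. Corank 1: A-series; mu = 2 gives A_2.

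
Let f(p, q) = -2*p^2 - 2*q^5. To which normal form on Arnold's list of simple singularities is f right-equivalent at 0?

The Hessian of f at 0 has rank 1. Corank 1: A-series; mu = 4 gives A_4.

A4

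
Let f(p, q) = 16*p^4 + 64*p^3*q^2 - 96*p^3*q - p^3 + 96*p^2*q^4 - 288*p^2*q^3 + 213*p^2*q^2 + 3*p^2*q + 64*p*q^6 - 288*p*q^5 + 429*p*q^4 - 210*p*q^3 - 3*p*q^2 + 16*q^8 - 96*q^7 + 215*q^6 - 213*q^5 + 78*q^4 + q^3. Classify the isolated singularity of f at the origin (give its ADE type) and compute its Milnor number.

The Hessian of f at 0 has rank 0. Corank 2; j^3 = -(p - q)^3 is a perfect cube, so E-series; the 4-jet and mu = 6 give E_6.

Type E_6, Milnor number mu = 6.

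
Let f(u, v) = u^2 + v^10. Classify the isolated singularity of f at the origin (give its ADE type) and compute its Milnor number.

Type A_{9}, Milnor number mu = 9.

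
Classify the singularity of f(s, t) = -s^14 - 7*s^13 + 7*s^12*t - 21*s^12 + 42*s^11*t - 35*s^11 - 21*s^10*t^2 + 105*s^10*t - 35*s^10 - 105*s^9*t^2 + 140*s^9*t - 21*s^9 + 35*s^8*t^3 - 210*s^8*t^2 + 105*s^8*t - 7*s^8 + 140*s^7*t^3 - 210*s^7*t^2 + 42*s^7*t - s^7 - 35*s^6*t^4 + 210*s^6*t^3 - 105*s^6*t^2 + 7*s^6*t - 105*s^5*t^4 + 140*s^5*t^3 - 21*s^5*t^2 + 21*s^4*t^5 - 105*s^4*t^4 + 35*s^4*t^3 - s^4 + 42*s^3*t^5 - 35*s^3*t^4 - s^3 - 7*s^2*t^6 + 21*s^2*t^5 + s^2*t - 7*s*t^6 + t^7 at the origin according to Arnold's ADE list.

The Hessian of f at 0 is [[0, 0], [0, 0]] with rank 0, so corank 2. A Groebner basis of the Jacobian ideal J(f) in C{s,t} is {s*t/7 + t^6, s*t^2, s^2 - s*t}; counting standard monomials gives mu = 8. Corank 2; j^3 = -s^2*(s - t) has shape L^2 M (L != M), so D-series; mu = 8 gives D_8.

D_8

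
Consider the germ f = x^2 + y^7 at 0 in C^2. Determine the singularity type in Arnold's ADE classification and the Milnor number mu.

Type A_{6}, Milnor number mu = 6.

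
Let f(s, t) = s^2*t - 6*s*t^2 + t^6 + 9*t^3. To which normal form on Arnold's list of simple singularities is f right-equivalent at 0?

The Hessian of f at 0 has rank 0. Corank 2; j^3 = t*(s - 3*t)^2 has shape L^2 M (L != M), so D-series; mu = 7 gives D_7.

D7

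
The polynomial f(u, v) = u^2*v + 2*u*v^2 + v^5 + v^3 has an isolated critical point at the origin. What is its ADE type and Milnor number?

Type D_6, Milnor number mu = 6.

The Hessian of f at 0 has rank 0. Corank 2; j^3 = v*(u + v)^2 has shape L^2 M (L != M), so D-series; mu = 6 gives D_6.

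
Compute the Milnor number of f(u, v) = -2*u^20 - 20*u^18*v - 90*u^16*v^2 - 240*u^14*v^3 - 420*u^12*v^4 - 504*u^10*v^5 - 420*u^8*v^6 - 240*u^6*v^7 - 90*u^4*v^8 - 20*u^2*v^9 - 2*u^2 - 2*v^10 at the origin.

9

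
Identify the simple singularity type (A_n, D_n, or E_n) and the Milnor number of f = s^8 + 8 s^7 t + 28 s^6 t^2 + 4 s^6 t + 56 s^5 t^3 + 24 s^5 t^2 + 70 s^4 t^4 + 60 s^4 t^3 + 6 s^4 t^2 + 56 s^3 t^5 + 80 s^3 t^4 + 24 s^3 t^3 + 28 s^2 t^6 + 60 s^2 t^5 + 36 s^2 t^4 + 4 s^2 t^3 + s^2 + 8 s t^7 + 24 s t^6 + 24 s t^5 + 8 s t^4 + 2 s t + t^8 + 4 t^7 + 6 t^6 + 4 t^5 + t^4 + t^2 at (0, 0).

The Hessian of f at 0 has rank 1. Corank 1: A-series; mu = 3 gives A_3.

Type A_3, Milnor number mu = 3.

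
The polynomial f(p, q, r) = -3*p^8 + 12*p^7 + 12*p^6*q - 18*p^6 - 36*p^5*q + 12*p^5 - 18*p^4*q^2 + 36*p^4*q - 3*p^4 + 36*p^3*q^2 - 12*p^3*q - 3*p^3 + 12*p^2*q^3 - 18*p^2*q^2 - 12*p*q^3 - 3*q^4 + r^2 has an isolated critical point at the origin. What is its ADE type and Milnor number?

Type E_{6}, Milnor number mu = 6.

The Hessian of f at 0 has rank 1. Corank 2; j^3 = -3*p^3 is a perfect cube, so E-series; the 4-jet and mu = 6 give E_6.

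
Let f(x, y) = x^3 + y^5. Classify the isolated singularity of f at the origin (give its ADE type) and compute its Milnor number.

The Hessian of f at 0 is [[0, 0], [0, 0]] with rank 0, so corank 2. A Groebner basis of the Jacobian ideal J(f) in C{x,y} is {y^4, x^2}; counting standard monomials gives mu = 8. Corank 2; j^3 = x^3 is a perfect cube, so E-series; the 5-jet and mu = 8 give E_8.

Type E8, Milnor number mu = 8.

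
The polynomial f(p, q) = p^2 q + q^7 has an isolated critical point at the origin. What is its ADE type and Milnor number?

The Hessian of f at 0 is [[0, 0], [0, 0]] with rank 0, so corank 2. A Groebner basis of the Jacobian ideal J(f) in C{p,q} is {p^2/7 + q^6, p^3, p*q}; counting standard monomials gives mu = 8. Corank 2; j^3 = p^2*q has shape L^2 M (L != M), so D-series; mu = 8 gives D_8.

Type D8, Milnor number mu = 8.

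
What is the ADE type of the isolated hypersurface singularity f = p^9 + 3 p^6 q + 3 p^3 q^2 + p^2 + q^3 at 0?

The Hessian of f at 0 is [[2, 0], [0, 0]] with rank 1, so corank 1. A Groebner basis of the Jacobian ideal J(f) in C{p,q} is {q^2, p}; counting standard monomials gives mu = 2. Corank 1: A-series; mu = 2 gives A_2.

A_{2}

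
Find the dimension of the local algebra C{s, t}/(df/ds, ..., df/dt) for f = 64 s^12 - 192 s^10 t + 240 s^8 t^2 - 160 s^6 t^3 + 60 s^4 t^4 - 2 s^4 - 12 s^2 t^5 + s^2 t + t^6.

7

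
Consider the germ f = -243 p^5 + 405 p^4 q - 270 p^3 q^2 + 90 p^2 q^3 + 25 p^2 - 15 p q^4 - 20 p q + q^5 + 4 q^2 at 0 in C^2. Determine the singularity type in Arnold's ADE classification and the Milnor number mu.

The Hessian of f at 0 has rank 1. Corank 1: A-series; mu = 4 gives A_4.

Type A_{4}, Milnor number mu = 4.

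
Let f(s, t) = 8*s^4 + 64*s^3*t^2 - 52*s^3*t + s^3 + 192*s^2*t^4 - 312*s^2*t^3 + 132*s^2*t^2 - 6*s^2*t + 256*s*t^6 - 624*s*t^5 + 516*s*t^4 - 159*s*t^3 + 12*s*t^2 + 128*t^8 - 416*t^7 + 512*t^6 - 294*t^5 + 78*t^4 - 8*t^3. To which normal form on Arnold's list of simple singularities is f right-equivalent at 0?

E_{7}

The Hessian of f at 0 has rank 0. Corank 2; j^3 = (s - 2*t)^3 is a perfect cube, so E-series; the 4-jet and mu = 7 give E_7.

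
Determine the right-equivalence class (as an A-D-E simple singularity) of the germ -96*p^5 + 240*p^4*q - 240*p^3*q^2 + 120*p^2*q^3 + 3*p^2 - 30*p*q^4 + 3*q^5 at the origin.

The Hessian of f at 0 is [[6, 0], [0, 0]] with rank 1, so corank 1. A Groebner basis of the Jacobian ideal J(f) in C{p,q} is {q^4, p}; counting standard monomials gives mu = 4. Corank 1: A-series; mu = 4 gives A_4.

A_4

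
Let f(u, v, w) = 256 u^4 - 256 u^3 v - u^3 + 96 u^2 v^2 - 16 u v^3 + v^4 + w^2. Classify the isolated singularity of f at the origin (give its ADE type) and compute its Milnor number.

Type E_{6}, Milnor number mu = 6.

The Hessian of f at 0 has rank 1. Corank 2; j^3 = -u^3 is a perfect cube, so E-series; the 4-jet and mu = 6 give E_6.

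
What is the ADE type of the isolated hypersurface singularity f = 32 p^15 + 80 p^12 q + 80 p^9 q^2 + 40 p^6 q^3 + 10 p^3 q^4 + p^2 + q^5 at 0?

The Hessian of f at 0 is [[2, 0], [0, 0]] with rank 1, so corank 1. A Groebner basis of the Jacobian ideal J(f) in C{p,q} is {q^4, p}; counting standard monomials gives mu = 4. Corank 1: A-series; mu = 4 gives A_4.

A_{4}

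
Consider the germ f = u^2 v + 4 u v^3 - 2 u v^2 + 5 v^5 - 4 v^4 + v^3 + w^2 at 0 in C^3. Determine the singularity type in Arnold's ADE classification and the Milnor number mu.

The Hessian of f at 0 has rank 1. Corank 2; j^3 = v*(u - v)^2 has shape L^2 M (L != M), so D-series; mu = 6 gives D_6.

Type D_{6}, Milnor number mu = 6.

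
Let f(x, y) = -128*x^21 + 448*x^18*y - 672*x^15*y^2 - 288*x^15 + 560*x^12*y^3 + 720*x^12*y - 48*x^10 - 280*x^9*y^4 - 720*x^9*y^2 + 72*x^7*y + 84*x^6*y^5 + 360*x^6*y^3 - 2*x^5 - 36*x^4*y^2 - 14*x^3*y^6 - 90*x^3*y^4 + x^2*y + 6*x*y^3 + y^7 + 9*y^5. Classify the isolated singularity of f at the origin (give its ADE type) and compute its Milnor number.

The Hessian of f at 0 has rank 0. Corank 2; j^3 = x^2*y has shape L^2 M (L != M), so D-series; mu = 8 gives D_8.

Type D8, Milnor number mu = 8.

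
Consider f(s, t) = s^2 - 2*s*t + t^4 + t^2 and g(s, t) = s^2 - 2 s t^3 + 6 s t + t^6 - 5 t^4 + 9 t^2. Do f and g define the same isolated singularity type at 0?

Yes.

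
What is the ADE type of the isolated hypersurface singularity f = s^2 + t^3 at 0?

A_{2}

The Hessian of f at 0 has rank 1. Corank 1: A-series; mu = 2 gives A_2.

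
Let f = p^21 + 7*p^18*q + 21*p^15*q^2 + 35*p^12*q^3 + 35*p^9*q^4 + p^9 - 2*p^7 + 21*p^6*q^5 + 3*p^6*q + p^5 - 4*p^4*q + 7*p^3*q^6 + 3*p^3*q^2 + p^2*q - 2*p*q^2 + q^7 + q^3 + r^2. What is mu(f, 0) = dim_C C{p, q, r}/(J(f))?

8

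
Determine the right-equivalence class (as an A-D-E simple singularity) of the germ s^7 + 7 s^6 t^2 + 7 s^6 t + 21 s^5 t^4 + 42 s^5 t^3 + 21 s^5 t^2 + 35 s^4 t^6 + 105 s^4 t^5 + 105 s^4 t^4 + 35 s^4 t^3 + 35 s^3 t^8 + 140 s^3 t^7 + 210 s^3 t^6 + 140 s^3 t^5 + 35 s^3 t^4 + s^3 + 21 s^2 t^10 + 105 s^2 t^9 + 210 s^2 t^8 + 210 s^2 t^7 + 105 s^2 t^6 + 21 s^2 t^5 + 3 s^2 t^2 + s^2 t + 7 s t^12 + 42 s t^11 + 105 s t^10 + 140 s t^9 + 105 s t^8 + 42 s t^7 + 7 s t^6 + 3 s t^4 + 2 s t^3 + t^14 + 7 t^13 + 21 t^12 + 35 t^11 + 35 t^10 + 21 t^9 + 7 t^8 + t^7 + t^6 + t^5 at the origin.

D_8

The Hessian of f at 0 is [[0, 0], [0, 0]] with rank 0, so corank 2. A Groebner basis of the Jacobian ideal J(f) in C{s,t} is {-s^2 - s*t + t^4 - t^3, s^3 + s*t/7 + t^3/7, s^2 + s*t^2 + s*t + t^3}; counting standard monomials gives mu = 8. Corank 2; j^3 = s^2*(s + t) has shape L^2 M (L != M), so D-series; mu = 8 gives D_8.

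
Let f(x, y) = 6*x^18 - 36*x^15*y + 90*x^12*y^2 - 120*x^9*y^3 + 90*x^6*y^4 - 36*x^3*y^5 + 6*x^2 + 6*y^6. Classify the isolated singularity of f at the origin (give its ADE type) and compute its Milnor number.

Type A5, Milnor number mu = 5.

The Hessian of f at 0 is [[12, 0], [0, 0]] with rank 1, so corank 1. A Groebner basis of the Jacobian ideal J(f) in C{x,y} is {y^5, x}; counting standard monomials gives mu = 5. Corank 1: A-series; mu = 5 gives A_5.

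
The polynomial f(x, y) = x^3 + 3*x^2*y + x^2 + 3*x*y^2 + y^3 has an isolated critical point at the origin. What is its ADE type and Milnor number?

Type A_2, Milnor number mu = 2.

The Hessian of f at 0 is [[2, 0], [0, 0]] with rank 1, so corank 1. A Groebner basis of the Jacobian ideal J(f) in C{x,y} is {y^2, x}; counting standard monomials gives mu = 2. Corank 1: A-series; mu = 2 gives A_2.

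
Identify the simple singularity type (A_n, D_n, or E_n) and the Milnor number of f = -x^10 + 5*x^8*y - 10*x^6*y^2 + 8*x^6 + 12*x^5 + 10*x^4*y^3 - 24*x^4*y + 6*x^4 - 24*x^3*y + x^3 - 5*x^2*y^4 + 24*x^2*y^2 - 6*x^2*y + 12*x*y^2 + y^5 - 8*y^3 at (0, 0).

The Hessian of f at 0 is [[0, 0], [0, 0]] with rank 0, so corank 2. A Groebner basis of the Jacobian ideal J(f) in C{x,y} is {-x^2/128 + x*y^3 - x*y^2/8 + x*y/32 + y^3/4 - y^2/32, y^4, x^3 + 3*x^2/4 - 3*x*y - 8*y^3 + 3*y^2, x^2*y + x^2/8 - 2*x*y^2 - x*y/2 + y^2/2}; counting standard monomials gives mu = 8. Corank 2; j^3 = (x - 2*y)^3 is a perfect cube, so E-series; the 5-jet and mu = 8 give E_8.

Type E8, Milnor number mu = 8.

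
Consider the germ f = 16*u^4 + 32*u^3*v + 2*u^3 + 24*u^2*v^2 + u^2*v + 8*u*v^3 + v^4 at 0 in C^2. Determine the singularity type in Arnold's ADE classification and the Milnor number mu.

The Hessian of f at 0 has rank 0. Corank 2; j^3 = u^2*(2*u + v) has shape L^2 M (L != M), so D-series; mu = 5 gives D_5.

Type D5, Milnor number mu = 5.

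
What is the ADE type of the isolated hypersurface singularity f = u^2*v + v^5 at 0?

The Hessian of f at 0 has rank 0. Corank 2; j^3 = u^2*v has shape L^2 M (L != M), so D-series; mu = 6 gives D_6.

D_6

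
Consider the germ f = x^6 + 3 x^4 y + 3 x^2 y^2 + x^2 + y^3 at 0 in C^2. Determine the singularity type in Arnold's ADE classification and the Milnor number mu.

Type A2, Milnor number mu = 2.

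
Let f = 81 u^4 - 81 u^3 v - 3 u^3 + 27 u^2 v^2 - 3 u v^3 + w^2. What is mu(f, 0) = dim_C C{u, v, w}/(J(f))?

7

The Hessian of f at 0 has rank 1. Corank 2; j^3 = -3*u^3 is a perfect cube, so E-series; the 4-jet and mu = 7 give E_7.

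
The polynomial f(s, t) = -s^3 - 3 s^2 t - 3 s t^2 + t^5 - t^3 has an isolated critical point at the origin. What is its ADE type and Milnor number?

Type E8, Milnor number mu = 8.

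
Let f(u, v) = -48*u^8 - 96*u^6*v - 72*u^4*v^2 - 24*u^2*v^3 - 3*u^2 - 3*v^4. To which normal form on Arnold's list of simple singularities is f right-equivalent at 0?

A_3

The Hessian of f at 0 is [[-6, 0], [0, 0]] with rank 1, so corank 1. A Groebner basis of the Jacobian ideal J(f) in C{u,v} is {v^3, u}; counting standard monomials gives mu = 3. Corank 1: A-series; mu = 3 gives A_3.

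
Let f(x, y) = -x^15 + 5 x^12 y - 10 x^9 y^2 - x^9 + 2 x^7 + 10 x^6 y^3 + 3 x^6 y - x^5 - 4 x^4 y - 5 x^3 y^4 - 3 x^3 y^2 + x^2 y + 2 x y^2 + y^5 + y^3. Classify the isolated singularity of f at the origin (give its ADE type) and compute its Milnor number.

The Hessian of f at 0 has rank 0. Corank 2; j^3 = y*(x + y)^2 has shape L^2 M (L != M), so D-series; mu = 6 gives D_6.

Type D_{6}, Milnor number mu = 6.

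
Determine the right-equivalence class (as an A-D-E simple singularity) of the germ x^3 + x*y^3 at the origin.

The Hessian of f at 0 has rank 0. Corank 2; j^3 = x^3 is a perfect cube, so E-series; the 4-jet and mu = 7 give E_7.

E_{7}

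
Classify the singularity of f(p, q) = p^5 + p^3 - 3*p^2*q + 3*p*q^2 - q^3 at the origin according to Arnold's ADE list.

E8

The Hessian of f at 0 has rank 0. Corank 2; j^3 = (p - q)^3 is a perfect cube, so E-series; the 5-jet and mu = 8 give E_8.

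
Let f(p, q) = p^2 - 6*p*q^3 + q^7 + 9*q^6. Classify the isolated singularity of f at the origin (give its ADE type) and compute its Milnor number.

Type A6, Milnor number mu = 6.

The Hessian of f at 0 is [[2, 0], [0, 0]] with rank 1, so corank 1. A Groebner basis of the Jacobian ideal J(f) in C{p,q} is {-p/3 + q^3, p^2}; counting standard monomials gives mu = 6. Corank 1: A-series; mu = 6 gives A_6.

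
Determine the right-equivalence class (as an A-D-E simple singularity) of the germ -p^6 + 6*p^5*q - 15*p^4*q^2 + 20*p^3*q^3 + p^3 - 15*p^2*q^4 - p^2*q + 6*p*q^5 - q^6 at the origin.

D7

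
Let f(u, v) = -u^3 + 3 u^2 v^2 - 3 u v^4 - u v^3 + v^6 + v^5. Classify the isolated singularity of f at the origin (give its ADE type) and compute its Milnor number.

The Hessian of f at 0 is [[0, 0], [0, 0]] with rank 0, so corank 2. A Groebner basis of the Jacobian ideal J(f) in C{u,v} is {-u^2 + v^4 - v^3/3, u^3, u^2*v + u^2/3 + v^3/9, -u^2 + u*v^2 - v^3/3}; counting standard monomials gives mu = 7. Corank 2; j^3 = -u^3 is a perfect cube, so E-series; the 4-jet and mu = 7 give E_7.

Type E7, Milnor number mu = 7.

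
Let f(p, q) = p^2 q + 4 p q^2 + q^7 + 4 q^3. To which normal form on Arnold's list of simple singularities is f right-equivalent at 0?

D_8

The Hessian of f at 0 has rank 0. Corank 2; j^3 = q*(p + 2*q)^2 has shape L^2 M (L != M), so D-series; mu = 8 gives D_8.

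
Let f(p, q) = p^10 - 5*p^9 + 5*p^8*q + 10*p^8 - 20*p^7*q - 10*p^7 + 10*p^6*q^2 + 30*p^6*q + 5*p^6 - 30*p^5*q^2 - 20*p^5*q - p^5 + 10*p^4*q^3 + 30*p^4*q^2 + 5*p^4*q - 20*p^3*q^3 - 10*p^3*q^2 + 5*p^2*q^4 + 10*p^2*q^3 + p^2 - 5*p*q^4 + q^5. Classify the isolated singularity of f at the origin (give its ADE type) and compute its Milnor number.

Type A_{4}, Milnor number mu = 4.

The Hessian of f at 0 is [[2, 0], [0, 0]] with rank 1, so corank 1. A Groebner basis of the Jacobian ideal J(f) in C{p,q} is {q^4, p}; counting standard monomials gives mu = 4. Corank 1: A-series; mu = 4 gives A_4.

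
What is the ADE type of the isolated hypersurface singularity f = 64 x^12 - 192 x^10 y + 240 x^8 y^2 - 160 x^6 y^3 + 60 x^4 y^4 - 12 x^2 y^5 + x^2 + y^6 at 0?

A_5

The Hessian of f at 0 has rank 1. Corank 1: A-series; mu = 5 gives A_5.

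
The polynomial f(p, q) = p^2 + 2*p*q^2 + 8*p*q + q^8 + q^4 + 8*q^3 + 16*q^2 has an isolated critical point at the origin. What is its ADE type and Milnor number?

The Hessian of f at 0 is [[2, 8], [8, 32]] with rank 1, so corank 1. A Groebner basis of the Jacobian ideal J(f) in C{p,q} is {p^4 + 96*p^3 + 896*p^2*q - 2816*p^2 - 14336*p*q + 12288*p + 49152*q, p^3*q - 12*p^3 - 96*p^2*q + 256*p^2 + 1280*p*q - 1024*p - 4096*q, p + q^2 + 4*q}; counting standard monomials gives mu = 7. Corank 1: A-series; mu = 7 gives A_7.

Type A_7, Milnor number mu = 7.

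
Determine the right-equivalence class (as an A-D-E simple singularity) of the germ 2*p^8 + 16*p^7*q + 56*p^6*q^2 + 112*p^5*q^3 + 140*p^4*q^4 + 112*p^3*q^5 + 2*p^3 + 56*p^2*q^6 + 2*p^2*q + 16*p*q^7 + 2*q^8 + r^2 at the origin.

D_9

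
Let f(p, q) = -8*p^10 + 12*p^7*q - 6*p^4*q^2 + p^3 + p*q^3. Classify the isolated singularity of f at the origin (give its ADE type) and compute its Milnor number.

Type E7, Milnor number mu = 7.

The Hessian of f at 0 is [[0, 0], [0, 0]] with rank 0, so corank 2. A Groebner basis of the Jacobian ideal J(f) in C{p,q} is {p^3, p*q^2, 3*p^2 + q^3}; counting standard monomials gives mu = 7. Corank 2; j^3 = p^3 is a perfect cube, so E-series; the 4-jet and mu = 7 give E_7.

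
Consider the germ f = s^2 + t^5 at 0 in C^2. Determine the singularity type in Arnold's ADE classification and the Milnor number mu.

Type A4, Milnor number mu = 4.

The Hessian of f at 0 has rank 1. Corank 1: A-series; mu = 4 gives A_4.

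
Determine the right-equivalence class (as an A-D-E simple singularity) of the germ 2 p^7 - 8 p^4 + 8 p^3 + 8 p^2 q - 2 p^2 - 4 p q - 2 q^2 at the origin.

A6

The Hessian of f at 0 has rank 1. Corank 1: A-series; mu = 6 gives A_6.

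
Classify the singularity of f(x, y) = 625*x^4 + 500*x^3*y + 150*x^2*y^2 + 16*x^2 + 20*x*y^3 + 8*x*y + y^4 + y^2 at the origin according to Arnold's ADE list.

A_3

The Hessian of f at 0 is [[32, 8], [8, 2]] with rank 1, so corank 1. A Groebner basis of the Jacobian ideal J(f) in C{x,y} is {y^3, x + y/4}; counting standard monomials gives mu = 3. Corank 1: A-series; mu = 3 gives A_3.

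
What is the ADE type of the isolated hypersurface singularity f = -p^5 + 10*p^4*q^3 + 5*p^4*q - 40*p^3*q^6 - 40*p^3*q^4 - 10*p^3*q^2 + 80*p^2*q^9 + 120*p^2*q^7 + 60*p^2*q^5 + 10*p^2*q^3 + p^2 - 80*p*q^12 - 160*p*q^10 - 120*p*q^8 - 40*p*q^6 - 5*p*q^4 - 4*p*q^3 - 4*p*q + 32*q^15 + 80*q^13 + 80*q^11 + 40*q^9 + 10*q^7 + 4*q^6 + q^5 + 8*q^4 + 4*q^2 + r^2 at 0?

A_{4}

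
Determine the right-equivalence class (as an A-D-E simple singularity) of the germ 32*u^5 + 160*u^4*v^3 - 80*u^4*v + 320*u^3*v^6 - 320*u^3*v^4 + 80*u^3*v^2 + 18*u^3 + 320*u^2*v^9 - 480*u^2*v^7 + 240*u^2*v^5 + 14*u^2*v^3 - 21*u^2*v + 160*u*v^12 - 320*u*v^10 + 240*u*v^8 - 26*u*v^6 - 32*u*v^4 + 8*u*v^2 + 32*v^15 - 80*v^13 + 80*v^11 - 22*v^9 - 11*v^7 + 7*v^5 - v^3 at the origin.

D_6

The Hessian of f at 0 is [[0, 0], [0, 0]] with rank 0, so corank 2. A Groebner basis of the Jacobian ideal J(f) in C{u,v} is {243*u*v/253 + v^4 - 81*v^2/253, u*v^2 - v^3/3, u^2 - 511*u*v/759 + 86*v^2/759}; counting standard monomials gives mu = 6. Corank 2; j^3 = (2*u - v)*(3*u - v)^2 has shape L^2 M (L != M), so D-series; mu = 6 gives D_6.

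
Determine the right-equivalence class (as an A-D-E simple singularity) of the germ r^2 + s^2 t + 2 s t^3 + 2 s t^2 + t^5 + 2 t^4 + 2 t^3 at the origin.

D_4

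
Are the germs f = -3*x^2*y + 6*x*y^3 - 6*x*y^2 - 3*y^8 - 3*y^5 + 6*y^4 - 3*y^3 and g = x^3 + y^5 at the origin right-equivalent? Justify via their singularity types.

No.

The Hessian of f at 0 has rank 0. Corank 2; j^3 = -3*y*(x + y)^2 has shape L^2 M (L != M), so D-series; mu = 9 gives D_9. The Hessian of g at 0 has rank 0. Corank 2; j^3 = x^3 is a perfect cube, so E-series; the 5-jet and mu = 8 give E_8. f is D_9 but g is E_8, hence not right-equivalent.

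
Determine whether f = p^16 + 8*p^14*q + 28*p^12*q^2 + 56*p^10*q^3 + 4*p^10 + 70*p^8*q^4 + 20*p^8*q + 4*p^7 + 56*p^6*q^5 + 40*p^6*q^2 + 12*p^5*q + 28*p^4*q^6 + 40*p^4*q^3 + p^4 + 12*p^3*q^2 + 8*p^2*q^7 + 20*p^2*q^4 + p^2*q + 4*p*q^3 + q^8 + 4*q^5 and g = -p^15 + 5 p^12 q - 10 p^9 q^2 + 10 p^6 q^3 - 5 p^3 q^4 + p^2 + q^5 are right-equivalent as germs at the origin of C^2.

The Hessian of f at 0 is [[0, 0], [0, 0]] with rank 0, so corank 2. A Groebner basis of the Jacobian ideal J(f) in C{p,q} is {p^2*q^2 + p*q/4 + q^3/2, p^2*q/2 + p*q^3, p^2/3 + 7*p*q^2/6 + q^4, p^3 - p*q/2 - q^3}; counting standard monomials gives mu = 9. Corank 2; j^3 = p^2*q has shape L^2 M (L != M), so D-series; mu = 9 gives D_9. The Hessian of g at 0 is [[2, 0], [0, 0]] with rank 1, so corank 1. A Groebner basis of the Jacobian ideal J(g) in C{p,q} is {q^4, p}; counting standard monomials gives mu = 4. Corank 1: A-series; mu = 4 gives A_4. f is D_9 but g is A_4, hence not right-equivalent.

No.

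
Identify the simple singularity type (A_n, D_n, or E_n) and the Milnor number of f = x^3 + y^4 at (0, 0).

Type E_6, Milnor number mu = 6.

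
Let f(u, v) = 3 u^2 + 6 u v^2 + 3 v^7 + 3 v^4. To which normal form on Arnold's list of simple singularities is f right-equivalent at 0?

The Hessian of f at 0 has rank 1. Corank 1: A-series; mu = 6 gives A_6.

A6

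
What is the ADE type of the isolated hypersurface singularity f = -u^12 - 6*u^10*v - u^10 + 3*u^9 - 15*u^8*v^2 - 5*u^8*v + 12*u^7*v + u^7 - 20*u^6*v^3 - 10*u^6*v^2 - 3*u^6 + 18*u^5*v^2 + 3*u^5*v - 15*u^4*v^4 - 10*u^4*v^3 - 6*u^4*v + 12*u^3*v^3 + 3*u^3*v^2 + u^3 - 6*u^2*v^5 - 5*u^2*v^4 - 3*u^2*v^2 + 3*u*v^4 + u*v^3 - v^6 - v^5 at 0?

E_{7}

The Hessian of f at 0 is [[0, 0], [0, 0]] with rank 0, so corank 2. A Groebner basis of the Jacobian ideal J(f) in C{u,v} is {-u^2 + v^4 - v^3/3, u^3, u^2*v + u^2/3 + v^3/9, -u^2 + u*v^2 - v^3/3}; counting standard monomials gives mu = 7. Corank 2; j^3 = u^3 is a perfect cube, so E-series; the 4-jet and mu = 7 give E_7.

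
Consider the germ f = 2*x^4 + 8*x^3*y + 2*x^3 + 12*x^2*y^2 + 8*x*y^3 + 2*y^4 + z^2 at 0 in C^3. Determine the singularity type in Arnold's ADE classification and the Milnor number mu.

The Hessian of f at 0 has rank 1. Corank 2; j^3 = 2*x^3 is a perfect cube, so E-series; the 4-jet and mu = 6 give E_6.

Type E_{6}, Milnor number mu = 6.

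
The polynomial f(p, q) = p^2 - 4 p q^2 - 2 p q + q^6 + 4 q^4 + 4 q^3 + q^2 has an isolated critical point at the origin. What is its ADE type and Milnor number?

Type A_{5}, Milnor number mu = 5.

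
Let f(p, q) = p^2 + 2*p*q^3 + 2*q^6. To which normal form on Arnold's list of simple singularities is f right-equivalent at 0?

A_{5}

The Hessian of f at 0 has rank 1. Corank 1: A-series; mu = 5 gives A_5.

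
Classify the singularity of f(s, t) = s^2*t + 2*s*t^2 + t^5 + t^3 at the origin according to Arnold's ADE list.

The Hessian of f at 0 has rank 0. Corank 2; j^3 = t*(s + t)^2 has shape L^2 M (L != M), so D-series; mu = 6 gives D_6.

D_6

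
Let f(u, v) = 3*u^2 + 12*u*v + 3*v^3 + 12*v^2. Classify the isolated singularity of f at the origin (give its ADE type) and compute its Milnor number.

The Hessian of f at 0 is [[6, 12], [12, 24]] with rank 1, so corank 1. A Groebner basis of the Jacobian ideal J(f) in C{u,v} is {v^2, u + 2*v}; counting standard monomials gives mu = 2. Corank 1: A-series; mu = 2 gives A_2.

Type A_{2}, Milnor number mu = 2.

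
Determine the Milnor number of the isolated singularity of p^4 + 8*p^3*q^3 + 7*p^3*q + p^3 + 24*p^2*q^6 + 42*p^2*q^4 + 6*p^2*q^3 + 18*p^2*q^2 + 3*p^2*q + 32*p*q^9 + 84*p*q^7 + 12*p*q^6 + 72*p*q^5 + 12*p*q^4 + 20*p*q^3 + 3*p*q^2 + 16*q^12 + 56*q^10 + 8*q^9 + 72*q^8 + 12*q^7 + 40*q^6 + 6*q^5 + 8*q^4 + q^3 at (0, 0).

The Hessian of f at 0 has rank 0. Corank 2; j^3 = (p + q)^3 is a perfect cube, so E-series; the 4-jet and mu = 7 give E_7.

7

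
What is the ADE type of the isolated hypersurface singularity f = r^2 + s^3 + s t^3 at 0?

E_{7}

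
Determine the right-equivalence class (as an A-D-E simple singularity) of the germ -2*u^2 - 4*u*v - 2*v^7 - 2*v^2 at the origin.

A6

The Hessian of f at 0 has rank 1. Corank 1: A-series; mu = 6 gives A_6.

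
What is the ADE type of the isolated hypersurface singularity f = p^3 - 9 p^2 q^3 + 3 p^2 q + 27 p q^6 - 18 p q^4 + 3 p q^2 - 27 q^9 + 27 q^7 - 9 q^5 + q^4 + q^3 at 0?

The Hessian of f at 0 has rank 0. Corank 2; j^3 = (p + q)^3 is a perfect cube, so E-series; the 4-jet and mu = 6 give E_6.

E_{6}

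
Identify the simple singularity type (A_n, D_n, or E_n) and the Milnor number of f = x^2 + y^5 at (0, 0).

The Hessian of f at 0 has rank 1. Corank 1: A-series; mu = 4 gives A_4.

Type A4, Milnor number mu = 4.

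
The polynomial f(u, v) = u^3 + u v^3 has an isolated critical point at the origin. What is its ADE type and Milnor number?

Type E_7, Milnor number mu = 7.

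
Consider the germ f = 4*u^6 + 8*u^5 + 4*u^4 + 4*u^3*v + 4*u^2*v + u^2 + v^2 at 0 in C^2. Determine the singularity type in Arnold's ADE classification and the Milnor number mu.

Type A1, Milnor number mu = 1.

The Hessian of f at 0 has rank 2. Corank 0: nondegenerate Morse point, so A_1.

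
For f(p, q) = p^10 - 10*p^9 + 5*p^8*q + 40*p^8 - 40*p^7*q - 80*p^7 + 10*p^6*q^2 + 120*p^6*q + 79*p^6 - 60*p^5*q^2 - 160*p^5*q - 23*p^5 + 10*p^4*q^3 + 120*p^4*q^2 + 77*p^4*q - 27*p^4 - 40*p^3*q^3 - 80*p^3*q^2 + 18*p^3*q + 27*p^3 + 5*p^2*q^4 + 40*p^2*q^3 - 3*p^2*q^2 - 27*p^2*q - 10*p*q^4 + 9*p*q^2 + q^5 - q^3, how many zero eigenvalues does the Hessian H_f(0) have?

2

The Hessian at 0 is [[0, 0], [0, 0]] of rank 0; hence corank 2.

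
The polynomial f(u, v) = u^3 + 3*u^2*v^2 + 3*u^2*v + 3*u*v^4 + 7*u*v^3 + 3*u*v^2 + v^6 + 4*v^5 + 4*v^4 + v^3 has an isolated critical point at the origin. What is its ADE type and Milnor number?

The Hessian of f at 0 is [[0, 0], [0, 0]] with rank 0, so corank 2. A Groebner basis of the Jacobian ideal J(f) in C{u,v} is {-u^2 - 2*u*v + v^4 - v^3/3 - v^2, u^3 + 2*u^2 + 4*u*v + 5*v^3/3 + 2*v^2, u^2*v - 5*u^2/3 - 10*u*v/3 - 14*v^3/9 - 5*v^2/3, u^2 + u*v^2 + 2*u*v + 4*v^3/3 + v^2}; counting standard monomials gives mu = 7. Corank 2; j^3 = (u + v)^3 is a perfect cube, so E-series; the 4-jet and mu = 7 give E_7.

Type E_{7}, Milnor number mu = 7.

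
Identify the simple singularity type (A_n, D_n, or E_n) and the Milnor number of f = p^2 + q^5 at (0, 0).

The Hessian of f at 0 has rank 1. Corank 1: A-series; mu = 4 gives A_4.

Type A_4, Milnor number mu = 4.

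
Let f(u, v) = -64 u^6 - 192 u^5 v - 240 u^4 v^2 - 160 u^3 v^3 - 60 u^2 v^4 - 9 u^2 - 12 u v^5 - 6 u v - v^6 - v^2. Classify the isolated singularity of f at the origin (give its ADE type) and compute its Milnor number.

The Hessian of f at 0 has rank 1. Corank 1: A-series; mu = 5 gives A_5.

Type A_{5}, Milnor number mu = 5.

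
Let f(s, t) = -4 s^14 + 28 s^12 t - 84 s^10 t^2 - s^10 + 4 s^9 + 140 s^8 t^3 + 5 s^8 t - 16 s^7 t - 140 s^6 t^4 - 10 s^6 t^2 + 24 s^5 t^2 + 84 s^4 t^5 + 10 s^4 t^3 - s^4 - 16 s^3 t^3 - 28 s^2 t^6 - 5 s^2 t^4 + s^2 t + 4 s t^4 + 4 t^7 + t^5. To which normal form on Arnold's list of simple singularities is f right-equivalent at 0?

D_{6}

The Hessian of f at 0 is [[0, 0], [0, 0]] with rank 0, so corank 2. A Groebner basis of the Jacobian ideal J(f) in C{s,t} is {s*t/2 + t^4, s*t^2, s^2 - 5*s*t/2}; counting standard monomials gives mu = 6. Corank 2; j^3 = s^2*t has shape L^2 M (L != M), so D-series; mu = 6 gives D_6.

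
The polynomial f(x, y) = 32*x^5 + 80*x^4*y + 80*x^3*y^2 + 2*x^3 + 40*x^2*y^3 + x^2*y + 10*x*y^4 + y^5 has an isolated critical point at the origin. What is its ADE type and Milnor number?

Type D6, Milnor number mu = 6.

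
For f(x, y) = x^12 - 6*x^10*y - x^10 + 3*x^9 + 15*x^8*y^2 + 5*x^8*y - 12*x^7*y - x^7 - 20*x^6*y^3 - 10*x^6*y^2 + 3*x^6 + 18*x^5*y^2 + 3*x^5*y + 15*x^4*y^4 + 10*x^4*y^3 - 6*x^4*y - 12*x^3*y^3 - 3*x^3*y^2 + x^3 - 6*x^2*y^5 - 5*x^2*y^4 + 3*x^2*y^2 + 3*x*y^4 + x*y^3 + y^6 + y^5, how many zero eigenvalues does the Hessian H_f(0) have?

2

Hessian at 0 has rank 0.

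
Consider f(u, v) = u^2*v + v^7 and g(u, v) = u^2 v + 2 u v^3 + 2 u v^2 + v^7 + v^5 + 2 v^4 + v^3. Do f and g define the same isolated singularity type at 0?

The Hessian of f at 0 has rank 0. Corank 2; j^3 = u^2*v has shape L^2 M (L != M), so D-series; mu = 8 gives D_8. The Hessian of g at 0 has rank 0. Corank 2; j^3 = v*(u + v)^2 has shape L^2 M (L != M), so D-series; mu = 8 gives D_8. Both have type D_8, hence right-equivalent.

Yes.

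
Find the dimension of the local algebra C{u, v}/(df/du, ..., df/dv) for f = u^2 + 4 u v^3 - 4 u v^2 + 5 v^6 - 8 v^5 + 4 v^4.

5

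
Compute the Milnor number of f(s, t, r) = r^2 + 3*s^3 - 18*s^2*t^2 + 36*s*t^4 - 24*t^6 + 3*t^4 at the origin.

6

The Hessian of f at 0 has rank 1. Corank 2; j^3 = 3*s^3 is a perfect cube, so E-series; the 4-jet and mu = 6 give E_6.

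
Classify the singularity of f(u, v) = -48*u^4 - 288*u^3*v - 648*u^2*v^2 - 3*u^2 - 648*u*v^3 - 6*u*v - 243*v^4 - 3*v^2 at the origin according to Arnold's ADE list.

The Hessian of f at 0 has rank 1. Corank 1: A-series; mu = 3 gives A_3.

A_3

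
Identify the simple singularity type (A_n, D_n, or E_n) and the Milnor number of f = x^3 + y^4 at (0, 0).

Type E_6, Milnor number mu = 6.

The Hessian of f at 0 has rank 0. Corank 2; j^3 = x^3 is a perfect cube, so E-series; the 4-jet and mu = 6 give E_6.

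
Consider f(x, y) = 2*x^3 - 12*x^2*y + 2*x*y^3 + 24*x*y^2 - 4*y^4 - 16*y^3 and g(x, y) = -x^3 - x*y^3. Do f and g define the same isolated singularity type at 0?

The Hessian of f at 0 is [[0, 0], [0, 0]] with rank 0, so corank 2. A Groebner basis of the Jacobian ideal J(f) in C{x,y} is {x^3 - 6*x^2*y - 48*x^2 + 192*x*y - 192*y^2, 6*x^2 + x*y^2 - 24*x*y + 24*y^2, 3*x^2 - 12*x*y + y^3 + 12*y^2}; counting standard monomials gives mu = 7. Corank 2; j^3 = 2*(x - 2*y)^3 is a perfect cube, so E-series; the 4-jet and mu = 7 give E_7. The Hessian of g at 0 is [[0, 0], [0, 0]] with rank 0, so corank 2. A Groebner basis of the Jacobian ideal J(g) in C{x,y} is {x^3, x*y^2, 3*x^2 + y^3}; counting standard monomials gives mu = 7. Corank 2; j^3 = -x^3 is a perfect cube, so E-series; the 4-jet and mu = 7 give E_7. Both have type E_7, hence right-equivalent.

Yes.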